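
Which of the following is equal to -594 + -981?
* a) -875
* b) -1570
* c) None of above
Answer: c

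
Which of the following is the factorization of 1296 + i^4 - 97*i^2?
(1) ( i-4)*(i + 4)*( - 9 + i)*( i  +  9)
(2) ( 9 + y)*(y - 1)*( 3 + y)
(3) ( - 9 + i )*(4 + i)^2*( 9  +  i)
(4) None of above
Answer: 1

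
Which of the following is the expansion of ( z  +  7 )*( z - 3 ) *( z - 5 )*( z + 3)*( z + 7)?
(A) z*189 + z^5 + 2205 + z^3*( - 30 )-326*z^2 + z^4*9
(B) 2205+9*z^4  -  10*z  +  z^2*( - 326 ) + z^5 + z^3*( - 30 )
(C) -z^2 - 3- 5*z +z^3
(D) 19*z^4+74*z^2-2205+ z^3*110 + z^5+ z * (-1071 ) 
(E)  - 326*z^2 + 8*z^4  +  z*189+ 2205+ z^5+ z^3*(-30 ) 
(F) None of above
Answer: A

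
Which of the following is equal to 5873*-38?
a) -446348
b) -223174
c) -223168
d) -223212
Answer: b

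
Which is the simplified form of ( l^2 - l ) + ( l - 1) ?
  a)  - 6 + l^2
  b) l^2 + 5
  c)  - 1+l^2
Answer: c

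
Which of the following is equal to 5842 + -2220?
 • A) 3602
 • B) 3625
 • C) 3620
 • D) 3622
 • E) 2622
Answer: D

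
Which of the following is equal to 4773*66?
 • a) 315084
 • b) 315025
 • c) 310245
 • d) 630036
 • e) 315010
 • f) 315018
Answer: f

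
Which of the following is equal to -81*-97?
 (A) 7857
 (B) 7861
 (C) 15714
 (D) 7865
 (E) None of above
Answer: A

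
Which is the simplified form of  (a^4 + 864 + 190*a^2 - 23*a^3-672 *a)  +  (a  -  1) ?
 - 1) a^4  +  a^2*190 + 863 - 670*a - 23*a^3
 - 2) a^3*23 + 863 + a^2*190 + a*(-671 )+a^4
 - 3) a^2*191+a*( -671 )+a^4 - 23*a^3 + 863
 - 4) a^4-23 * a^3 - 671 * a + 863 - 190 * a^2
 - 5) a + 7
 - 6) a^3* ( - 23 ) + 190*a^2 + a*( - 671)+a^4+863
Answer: 6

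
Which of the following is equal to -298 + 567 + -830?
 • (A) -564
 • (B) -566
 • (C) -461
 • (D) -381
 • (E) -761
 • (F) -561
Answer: F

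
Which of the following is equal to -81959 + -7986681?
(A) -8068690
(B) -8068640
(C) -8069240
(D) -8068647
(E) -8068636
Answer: B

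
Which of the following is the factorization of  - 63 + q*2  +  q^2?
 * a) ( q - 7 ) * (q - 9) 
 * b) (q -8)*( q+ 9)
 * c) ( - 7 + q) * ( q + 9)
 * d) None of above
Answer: c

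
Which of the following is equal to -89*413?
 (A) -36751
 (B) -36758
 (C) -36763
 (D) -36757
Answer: D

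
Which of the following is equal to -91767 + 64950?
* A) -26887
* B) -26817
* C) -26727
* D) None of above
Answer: B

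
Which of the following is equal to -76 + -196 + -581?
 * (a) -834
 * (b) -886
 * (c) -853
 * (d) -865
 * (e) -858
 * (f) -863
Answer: c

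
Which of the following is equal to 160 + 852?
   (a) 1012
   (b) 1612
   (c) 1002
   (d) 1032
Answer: a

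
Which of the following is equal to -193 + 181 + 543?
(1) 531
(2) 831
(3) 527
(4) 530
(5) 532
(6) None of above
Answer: 1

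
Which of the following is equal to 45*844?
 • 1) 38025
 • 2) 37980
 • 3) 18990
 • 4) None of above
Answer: 2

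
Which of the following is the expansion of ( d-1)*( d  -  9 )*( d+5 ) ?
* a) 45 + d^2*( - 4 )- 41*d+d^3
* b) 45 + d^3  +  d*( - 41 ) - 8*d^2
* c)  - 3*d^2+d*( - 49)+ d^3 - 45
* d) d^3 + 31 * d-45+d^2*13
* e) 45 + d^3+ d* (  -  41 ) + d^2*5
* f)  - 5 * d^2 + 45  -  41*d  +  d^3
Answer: f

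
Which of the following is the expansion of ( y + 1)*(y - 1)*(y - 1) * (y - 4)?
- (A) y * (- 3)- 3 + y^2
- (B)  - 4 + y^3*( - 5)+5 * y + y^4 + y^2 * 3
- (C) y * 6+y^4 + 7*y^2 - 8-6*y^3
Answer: B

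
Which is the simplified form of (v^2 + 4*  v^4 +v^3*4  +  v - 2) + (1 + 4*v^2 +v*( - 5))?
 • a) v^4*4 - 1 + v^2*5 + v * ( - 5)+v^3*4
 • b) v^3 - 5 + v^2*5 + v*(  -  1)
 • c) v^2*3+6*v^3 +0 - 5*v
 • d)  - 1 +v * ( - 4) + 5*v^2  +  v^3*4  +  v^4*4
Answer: d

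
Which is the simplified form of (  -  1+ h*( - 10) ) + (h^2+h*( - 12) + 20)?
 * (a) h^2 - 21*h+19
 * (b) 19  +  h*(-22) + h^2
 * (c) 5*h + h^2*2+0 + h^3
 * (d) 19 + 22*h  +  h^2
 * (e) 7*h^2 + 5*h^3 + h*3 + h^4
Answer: b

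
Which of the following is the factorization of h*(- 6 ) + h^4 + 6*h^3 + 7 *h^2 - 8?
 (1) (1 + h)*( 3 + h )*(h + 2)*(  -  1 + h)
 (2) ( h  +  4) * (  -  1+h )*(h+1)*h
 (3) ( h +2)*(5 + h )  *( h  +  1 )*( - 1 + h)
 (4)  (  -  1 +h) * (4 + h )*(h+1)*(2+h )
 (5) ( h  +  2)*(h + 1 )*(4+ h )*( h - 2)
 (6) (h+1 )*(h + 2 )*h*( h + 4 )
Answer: 4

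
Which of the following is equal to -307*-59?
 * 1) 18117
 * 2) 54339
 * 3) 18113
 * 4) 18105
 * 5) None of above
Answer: 3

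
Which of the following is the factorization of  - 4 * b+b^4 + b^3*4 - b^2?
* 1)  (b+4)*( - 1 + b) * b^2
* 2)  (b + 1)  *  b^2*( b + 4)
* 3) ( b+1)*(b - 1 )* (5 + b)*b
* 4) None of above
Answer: 4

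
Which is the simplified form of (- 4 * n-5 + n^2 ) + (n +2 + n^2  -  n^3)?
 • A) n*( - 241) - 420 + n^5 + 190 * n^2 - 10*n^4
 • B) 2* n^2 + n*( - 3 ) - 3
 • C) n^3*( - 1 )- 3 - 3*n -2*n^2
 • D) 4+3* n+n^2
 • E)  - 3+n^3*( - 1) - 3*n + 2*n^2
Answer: E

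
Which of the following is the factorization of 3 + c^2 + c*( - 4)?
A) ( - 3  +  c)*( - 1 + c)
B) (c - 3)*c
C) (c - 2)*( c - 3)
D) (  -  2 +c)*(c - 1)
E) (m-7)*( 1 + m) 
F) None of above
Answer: A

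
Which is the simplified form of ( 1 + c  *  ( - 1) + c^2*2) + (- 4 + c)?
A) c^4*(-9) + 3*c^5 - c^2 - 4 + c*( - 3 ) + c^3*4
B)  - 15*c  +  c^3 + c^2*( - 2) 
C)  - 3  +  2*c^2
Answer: C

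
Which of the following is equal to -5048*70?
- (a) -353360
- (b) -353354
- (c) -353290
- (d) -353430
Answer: a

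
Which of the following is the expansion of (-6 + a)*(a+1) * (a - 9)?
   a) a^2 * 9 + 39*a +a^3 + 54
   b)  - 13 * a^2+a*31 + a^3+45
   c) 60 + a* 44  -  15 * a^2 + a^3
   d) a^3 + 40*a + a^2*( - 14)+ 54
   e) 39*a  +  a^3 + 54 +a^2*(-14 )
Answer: e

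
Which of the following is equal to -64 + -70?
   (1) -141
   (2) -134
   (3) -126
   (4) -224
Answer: 2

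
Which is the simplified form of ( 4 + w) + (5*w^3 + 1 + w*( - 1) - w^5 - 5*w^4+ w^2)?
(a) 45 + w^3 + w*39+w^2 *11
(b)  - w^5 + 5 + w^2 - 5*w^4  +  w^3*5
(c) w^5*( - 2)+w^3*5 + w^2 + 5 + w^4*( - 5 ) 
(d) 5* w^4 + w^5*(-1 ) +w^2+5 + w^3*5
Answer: b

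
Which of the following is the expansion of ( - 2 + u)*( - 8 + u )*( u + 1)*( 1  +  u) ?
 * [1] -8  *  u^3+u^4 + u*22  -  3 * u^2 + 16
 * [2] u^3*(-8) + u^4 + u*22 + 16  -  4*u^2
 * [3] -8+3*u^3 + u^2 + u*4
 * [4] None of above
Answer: 1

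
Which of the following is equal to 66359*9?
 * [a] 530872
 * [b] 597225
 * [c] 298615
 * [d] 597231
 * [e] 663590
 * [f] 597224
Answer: d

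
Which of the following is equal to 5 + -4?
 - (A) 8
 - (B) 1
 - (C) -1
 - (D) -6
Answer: B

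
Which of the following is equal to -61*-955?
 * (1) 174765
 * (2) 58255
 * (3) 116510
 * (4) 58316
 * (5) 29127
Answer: 2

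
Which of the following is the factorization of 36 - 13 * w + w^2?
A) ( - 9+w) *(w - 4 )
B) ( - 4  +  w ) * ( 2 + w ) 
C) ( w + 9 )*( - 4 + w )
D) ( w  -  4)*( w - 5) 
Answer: A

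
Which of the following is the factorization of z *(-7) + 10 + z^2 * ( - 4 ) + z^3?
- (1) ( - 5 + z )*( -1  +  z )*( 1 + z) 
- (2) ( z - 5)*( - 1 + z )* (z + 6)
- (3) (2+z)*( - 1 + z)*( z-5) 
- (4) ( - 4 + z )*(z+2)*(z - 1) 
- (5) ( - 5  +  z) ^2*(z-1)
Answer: 3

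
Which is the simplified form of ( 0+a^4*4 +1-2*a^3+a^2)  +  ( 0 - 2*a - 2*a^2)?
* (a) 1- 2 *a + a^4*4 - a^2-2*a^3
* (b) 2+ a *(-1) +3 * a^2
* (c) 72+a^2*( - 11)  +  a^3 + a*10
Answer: a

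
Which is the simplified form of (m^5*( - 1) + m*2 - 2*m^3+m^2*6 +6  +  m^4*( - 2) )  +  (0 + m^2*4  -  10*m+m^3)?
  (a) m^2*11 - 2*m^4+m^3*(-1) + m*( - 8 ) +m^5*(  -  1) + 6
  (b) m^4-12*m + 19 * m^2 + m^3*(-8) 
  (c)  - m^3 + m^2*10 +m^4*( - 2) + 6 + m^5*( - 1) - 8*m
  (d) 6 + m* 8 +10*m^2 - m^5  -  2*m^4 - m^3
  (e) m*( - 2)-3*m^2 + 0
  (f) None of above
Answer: c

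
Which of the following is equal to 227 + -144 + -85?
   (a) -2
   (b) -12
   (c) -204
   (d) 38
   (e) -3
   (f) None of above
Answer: a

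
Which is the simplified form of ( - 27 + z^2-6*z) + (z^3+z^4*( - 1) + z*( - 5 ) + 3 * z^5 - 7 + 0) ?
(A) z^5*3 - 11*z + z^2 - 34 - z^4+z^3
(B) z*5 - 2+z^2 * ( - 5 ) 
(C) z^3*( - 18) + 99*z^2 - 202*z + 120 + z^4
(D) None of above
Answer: A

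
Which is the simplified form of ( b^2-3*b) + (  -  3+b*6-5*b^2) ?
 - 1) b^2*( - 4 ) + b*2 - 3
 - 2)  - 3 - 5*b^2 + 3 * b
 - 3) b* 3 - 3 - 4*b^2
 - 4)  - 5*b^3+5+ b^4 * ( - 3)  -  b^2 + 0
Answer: 3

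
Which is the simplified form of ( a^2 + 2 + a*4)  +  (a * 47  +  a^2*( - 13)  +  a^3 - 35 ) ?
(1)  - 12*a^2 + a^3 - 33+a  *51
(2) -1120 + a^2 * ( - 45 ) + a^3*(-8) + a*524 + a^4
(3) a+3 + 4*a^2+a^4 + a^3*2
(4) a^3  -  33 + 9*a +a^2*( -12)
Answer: 1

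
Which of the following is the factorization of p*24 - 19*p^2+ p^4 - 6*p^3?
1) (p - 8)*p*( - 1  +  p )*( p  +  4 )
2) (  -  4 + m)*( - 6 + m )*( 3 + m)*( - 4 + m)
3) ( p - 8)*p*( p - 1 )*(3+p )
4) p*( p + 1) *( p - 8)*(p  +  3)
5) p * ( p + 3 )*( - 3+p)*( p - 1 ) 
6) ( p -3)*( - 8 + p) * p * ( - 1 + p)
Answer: 3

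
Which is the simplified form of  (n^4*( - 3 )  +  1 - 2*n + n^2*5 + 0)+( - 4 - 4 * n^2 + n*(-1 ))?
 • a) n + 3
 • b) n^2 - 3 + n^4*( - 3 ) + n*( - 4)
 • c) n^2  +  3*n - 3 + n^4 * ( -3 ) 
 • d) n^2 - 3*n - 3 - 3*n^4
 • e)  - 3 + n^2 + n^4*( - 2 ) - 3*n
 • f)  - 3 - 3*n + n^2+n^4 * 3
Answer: d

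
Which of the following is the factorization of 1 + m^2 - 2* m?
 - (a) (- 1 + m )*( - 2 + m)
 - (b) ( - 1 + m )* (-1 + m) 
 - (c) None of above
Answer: b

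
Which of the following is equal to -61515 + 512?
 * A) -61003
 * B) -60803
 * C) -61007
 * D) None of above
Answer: A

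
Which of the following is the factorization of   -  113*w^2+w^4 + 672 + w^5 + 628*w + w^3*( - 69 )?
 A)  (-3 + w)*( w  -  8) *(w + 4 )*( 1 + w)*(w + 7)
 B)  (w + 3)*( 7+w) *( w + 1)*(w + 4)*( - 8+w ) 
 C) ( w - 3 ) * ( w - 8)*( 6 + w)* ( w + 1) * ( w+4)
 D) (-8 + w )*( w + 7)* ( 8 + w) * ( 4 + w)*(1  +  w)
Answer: A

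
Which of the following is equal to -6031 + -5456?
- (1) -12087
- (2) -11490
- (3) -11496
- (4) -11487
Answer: 4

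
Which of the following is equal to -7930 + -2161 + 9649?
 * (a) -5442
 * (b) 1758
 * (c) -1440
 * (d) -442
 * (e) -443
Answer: d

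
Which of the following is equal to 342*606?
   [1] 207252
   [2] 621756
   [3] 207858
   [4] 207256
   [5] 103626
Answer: 1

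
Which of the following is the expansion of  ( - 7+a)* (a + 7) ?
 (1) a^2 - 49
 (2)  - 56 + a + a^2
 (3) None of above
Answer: 1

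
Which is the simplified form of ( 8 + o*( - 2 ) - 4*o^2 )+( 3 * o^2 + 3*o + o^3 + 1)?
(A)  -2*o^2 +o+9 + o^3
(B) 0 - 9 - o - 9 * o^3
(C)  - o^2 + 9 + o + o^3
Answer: C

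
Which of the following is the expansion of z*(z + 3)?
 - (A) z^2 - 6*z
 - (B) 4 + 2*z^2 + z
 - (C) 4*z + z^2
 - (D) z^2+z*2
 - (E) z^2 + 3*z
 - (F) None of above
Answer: E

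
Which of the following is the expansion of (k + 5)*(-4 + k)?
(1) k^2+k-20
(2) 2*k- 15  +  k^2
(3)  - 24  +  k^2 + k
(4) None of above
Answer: 1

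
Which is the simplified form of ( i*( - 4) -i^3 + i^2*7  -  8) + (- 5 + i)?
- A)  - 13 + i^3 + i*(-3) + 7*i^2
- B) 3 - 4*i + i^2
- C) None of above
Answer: C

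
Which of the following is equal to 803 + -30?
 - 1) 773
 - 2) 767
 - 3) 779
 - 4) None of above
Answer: 1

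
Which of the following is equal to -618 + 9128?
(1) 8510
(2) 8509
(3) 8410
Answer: 1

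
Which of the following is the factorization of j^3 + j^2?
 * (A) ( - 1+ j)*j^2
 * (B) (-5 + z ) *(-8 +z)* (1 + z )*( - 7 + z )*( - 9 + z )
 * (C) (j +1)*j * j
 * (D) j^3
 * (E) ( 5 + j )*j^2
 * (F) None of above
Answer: C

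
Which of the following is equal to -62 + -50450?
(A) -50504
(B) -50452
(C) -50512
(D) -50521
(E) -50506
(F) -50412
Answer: C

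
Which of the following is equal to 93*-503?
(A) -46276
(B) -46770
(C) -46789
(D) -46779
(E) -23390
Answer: D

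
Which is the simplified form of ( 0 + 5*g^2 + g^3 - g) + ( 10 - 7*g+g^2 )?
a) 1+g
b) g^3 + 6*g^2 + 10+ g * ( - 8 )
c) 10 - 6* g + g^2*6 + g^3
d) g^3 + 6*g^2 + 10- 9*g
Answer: b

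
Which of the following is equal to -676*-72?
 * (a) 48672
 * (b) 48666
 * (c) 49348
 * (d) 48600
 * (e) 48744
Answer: a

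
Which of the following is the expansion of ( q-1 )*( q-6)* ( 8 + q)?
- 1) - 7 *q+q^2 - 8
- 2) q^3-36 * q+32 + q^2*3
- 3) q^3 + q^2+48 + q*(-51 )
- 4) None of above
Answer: 4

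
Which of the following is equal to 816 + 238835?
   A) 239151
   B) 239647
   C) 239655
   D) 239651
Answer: D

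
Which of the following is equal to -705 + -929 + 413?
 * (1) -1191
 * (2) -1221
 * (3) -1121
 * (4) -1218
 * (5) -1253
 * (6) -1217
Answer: 2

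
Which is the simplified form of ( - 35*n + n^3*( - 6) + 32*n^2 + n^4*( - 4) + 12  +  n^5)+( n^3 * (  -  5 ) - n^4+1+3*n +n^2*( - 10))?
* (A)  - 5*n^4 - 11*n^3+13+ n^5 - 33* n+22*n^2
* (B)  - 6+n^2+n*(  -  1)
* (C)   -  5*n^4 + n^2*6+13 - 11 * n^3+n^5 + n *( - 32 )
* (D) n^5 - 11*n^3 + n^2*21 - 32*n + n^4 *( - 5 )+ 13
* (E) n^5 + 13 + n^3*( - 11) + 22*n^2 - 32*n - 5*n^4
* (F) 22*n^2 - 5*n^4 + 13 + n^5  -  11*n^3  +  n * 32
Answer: E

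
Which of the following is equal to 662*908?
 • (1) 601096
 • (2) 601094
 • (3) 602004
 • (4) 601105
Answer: 1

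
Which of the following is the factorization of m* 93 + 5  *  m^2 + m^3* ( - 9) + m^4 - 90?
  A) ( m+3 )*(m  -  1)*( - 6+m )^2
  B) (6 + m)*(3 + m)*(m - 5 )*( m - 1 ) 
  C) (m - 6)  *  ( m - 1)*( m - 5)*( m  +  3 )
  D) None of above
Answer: C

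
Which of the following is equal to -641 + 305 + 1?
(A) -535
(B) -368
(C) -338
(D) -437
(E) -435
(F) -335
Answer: F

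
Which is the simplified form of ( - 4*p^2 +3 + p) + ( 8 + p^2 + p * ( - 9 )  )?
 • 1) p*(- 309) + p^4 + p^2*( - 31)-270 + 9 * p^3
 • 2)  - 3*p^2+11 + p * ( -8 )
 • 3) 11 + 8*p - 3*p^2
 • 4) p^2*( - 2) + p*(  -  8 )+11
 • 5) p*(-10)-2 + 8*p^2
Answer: 2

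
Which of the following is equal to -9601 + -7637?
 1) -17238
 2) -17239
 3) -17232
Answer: 1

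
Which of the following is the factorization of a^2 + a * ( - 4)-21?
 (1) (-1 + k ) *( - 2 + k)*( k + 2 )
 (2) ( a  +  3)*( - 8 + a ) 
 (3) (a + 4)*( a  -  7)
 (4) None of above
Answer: 4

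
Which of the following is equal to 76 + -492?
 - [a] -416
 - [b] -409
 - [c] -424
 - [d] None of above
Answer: a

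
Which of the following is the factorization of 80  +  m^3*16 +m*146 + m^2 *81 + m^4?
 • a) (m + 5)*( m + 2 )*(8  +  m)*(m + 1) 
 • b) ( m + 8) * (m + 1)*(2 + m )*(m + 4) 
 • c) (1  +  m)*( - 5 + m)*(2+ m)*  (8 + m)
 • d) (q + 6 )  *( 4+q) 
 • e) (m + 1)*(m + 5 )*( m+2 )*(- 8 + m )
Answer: a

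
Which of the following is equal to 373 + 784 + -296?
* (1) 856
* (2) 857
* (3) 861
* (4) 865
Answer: 3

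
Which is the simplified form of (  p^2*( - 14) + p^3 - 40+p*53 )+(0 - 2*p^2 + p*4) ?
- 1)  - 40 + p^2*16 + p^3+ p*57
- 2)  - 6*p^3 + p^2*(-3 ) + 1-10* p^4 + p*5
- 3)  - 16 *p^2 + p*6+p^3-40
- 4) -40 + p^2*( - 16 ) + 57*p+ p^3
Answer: 4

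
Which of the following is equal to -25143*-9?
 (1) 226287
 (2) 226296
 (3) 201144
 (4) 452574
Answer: 1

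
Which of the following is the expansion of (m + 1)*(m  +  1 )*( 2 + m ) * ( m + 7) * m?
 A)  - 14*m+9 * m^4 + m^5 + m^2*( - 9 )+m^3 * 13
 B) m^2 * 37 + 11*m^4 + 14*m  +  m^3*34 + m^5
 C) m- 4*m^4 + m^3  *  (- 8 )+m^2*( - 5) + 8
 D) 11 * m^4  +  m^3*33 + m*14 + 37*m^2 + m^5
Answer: D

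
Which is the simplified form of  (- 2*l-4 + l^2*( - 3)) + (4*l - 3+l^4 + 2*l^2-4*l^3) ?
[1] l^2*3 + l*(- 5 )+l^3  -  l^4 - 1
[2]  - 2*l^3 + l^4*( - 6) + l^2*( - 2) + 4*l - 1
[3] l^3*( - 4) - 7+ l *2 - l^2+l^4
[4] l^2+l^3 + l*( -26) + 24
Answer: 3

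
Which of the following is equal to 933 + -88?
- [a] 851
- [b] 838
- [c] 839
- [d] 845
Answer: d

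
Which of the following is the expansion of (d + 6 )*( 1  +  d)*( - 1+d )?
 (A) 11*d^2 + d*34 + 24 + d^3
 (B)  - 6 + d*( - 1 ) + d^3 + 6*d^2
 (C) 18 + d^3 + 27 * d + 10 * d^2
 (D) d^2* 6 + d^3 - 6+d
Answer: B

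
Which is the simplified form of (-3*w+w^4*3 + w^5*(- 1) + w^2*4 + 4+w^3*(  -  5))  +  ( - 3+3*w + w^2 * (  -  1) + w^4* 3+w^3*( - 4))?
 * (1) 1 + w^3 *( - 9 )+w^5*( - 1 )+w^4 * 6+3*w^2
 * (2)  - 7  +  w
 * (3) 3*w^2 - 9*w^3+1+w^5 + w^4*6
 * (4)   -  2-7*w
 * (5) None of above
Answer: 1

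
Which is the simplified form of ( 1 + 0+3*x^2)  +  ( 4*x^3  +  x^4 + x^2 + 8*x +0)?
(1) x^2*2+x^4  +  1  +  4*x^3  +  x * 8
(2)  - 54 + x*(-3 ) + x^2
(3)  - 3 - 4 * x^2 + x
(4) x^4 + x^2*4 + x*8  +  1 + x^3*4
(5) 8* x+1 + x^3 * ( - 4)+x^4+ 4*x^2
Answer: 4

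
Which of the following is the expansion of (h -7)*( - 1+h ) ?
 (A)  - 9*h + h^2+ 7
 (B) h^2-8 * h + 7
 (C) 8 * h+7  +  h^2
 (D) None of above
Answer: B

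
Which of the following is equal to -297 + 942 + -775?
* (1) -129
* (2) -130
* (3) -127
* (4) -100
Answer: 2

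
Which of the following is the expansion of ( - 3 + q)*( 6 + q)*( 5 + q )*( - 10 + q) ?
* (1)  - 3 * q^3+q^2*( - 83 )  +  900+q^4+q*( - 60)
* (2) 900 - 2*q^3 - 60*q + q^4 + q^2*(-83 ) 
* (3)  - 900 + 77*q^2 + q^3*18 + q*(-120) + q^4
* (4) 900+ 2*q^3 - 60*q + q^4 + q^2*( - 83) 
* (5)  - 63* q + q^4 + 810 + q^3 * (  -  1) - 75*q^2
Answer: 2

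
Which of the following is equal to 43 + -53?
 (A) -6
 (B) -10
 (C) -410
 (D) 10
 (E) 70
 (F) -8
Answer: B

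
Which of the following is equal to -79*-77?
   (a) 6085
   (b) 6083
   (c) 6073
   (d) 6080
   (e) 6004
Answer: b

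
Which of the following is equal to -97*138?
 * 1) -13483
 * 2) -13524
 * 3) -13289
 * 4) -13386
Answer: 4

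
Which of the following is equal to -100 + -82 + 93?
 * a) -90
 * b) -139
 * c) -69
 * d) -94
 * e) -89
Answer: e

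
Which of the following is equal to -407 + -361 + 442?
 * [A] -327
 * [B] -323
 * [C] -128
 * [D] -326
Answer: D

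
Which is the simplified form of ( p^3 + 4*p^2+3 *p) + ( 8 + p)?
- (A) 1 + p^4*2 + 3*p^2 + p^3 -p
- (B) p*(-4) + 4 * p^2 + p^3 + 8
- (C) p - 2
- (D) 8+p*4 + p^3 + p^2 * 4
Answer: D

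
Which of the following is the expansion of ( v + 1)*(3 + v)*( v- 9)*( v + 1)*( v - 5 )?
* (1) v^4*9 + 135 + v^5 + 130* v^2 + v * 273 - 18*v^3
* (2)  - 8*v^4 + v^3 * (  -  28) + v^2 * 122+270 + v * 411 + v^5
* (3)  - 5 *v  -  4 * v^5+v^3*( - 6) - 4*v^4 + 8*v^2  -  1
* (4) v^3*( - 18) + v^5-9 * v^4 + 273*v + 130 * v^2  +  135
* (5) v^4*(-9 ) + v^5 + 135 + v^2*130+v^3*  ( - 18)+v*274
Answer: 4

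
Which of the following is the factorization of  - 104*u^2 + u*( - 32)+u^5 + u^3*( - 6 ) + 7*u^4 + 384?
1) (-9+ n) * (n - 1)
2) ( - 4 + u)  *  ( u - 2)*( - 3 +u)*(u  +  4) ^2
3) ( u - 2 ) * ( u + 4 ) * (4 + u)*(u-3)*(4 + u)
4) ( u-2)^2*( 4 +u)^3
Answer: 3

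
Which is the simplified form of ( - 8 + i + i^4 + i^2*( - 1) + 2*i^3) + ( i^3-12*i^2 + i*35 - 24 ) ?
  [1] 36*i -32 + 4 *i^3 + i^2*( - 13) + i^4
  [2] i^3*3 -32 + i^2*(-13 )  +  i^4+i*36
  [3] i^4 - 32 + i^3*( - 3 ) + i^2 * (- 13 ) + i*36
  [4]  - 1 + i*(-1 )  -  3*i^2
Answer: 2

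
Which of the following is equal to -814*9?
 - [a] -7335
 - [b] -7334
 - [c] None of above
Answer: c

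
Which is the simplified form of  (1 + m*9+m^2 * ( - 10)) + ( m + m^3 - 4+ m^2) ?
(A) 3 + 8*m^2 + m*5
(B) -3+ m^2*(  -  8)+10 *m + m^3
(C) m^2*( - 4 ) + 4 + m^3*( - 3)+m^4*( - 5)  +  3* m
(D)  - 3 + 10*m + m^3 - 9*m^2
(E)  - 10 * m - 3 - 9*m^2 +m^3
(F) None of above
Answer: D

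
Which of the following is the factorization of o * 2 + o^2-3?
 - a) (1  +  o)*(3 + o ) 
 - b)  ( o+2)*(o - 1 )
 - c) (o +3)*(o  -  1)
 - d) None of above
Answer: c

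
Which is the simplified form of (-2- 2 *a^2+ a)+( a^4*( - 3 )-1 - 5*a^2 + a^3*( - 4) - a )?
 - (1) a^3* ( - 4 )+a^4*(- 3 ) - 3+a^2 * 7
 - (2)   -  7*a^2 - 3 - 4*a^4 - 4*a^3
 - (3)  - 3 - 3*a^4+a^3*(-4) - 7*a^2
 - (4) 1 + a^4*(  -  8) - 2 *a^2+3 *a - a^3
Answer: 3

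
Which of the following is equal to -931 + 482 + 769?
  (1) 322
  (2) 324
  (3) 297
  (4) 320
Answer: 4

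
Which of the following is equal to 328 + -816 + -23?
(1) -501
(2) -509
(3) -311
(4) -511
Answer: 4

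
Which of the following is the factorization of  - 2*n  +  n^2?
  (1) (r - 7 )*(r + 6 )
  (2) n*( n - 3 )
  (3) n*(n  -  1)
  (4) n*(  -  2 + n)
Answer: 4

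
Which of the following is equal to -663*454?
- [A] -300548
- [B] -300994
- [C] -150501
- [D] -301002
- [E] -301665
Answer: D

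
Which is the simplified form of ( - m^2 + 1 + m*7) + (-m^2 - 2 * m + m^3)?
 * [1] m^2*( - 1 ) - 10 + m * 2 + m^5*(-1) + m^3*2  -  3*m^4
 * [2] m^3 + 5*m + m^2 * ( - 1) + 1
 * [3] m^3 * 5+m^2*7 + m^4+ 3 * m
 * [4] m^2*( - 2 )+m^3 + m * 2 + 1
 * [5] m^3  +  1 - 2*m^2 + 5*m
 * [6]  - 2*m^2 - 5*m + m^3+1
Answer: 5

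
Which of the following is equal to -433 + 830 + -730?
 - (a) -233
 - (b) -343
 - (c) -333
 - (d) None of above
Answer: c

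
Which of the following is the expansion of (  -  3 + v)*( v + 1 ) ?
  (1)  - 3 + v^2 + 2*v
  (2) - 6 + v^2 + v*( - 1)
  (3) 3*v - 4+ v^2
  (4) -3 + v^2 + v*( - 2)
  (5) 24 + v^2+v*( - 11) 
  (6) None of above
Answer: 4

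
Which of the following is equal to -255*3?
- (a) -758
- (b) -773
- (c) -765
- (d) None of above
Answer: c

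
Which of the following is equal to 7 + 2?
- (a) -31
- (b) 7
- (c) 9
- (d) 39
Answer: c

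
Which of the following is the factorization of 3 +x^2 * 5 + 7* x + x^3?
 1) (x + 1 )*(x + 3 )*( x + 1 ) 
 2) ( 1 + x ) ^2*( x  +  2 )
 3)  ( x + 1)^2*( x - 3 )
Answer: 1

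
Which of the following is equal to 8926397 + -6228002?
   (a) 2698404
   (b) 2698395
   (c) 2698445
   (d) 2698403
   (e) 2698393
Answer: b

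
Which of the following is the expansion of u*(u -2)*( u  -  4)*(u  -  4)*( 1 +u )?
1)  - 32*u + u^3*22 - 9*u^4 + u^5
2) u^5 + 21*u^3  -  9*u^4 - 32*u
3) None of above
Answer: 1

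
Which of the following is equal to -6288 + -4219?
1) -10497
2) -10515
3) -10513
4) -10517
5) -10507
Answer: 5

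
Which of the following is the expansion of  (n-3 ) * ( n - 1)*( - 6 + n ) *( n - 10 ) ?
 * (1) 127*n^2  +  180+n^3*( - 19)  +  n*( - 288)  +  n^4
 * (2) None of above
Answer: 2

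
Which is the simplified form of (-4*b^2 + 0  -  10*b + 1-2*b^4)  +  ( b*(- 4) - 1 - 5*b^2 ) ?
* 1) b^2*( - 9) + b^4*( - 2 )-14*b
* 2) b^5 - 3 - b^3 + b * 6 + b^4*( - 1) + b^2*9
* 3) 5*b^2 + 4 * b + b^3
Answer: 1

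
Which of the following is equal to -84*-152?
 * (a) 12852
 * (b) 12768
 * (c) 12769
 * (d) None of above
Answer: b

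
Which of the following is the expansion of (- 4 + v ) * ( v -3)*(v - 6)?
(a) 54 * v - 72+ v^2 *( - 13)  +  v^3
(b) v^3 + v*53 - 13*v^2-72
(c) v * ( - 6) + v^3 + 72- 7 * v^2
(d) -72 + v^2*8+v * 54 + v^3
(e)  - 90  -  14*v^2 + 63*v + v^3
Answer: a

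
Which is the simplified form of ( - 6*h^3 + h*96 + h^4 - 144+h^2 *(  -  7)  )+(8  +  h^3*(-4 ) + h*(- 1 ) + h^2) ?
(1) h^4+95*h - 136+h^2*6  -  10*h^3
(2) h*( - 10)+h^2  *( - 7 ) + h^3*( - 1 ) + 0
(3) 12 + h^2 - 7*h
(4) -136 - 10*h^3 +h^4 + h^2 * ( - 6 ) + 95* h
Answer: 4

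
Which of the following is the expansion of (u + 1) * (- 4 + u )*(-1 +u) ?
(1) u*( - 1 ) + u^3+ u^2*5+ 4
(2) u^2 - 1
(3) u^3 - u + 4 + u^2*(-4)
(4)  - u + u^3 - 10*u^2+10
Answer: 3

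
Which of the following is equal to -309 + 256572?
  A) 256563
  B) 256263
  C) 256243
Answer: B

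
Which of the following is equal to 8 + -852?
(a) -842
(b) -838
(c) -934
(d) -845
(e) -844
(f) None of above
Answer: e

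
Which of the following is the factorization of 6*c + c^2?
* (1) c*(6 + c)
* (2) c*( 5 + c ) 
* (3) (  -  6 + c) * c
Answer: 1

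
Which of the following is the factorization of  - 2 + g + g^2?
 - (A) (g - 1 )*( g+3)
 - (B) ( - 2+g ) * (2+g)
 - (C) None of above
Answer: C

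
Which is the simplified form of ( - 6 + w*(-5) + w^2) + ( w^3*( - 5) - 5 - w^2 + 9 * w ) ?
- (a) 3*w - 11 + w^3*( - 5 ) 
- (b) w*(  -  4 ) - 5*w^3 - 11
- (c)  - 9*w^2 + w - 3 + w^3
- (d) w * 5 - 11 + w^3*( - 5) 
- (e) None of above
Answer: e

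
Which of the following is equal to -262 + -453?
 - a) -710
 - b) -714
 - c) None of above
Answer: c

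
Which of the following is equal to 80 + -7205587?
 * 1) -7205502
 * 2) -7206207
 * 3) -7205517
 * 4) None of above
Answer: 4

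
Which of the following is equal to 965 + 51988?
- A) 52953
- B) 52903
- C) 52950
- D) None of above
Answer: A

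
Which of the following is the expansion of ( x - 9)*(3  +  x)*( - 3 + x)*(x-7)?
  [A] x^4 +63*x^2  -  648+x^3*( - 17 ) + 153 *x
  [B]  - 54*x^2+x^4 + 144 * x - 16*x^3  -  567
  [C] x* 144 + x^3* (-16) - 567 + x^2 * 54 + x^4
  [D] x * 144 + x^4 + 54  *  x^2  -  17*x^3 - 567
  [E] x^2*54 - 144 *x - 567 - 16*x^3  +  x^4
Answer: C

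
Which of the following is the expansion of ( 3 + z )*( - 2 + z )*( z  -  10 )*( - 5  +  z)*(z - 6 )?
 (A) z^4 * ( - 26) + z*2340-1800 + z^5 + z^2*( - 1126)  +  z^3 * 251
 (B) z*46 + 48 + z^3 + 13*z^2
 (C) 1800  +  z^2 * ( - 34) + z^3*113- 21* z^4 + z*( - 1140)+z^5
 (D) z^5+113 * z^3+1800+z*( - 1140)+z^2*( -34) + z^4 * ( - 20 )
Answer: D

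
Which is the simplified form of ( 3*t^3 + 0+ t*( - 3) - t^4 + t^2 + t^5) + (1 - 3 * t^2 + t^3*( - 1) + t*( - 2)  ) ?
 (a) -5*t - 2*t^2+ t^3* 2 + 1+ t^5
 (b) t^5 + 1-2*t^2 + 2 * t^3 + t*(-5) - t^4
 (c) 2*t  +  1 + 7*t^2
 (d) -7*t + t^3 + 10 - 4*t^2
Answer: b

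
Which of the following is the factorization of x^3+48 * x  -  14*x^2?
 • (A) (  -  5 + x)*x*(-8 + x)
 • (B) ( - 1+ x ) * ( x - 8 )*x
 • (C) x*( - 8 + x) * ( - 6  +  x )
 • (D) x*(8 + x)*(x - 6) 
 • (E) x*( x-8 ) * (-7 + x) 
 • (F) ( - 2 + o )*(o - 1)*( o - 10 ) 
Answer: C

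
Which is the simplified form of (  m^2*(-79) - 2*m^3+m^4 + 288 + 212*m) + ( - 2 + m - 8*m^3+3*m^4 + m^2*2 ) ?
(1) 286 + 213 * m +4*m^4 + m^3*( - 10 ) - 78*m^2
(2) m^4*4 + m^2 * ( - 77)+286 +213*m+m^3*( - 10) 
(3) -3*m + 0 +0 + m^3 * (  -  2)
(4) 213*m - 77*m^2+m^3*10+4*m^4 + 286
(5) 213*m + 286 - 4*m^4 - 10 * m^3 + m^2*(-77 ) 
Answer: 2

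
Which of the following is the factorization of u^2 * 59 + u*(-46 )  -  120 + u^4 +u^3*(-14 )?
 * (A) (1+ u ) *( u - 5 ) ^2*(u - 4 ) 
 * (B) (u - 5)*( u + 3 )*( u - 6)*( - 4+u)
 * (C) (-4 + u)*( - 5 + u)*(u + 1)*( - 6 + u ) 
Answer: C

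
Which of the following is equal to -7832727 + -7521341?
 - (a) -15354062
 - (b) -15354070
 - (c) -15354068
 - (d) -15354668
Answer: c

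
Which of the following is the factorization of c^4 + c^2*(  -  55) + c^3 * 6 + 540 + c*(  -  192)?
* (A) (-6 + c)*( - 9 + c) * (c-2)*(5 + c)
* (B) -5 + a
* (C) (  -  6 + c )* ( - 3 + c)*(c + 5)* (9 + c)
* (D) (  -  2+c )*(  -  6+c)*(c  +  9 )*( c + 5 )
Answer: D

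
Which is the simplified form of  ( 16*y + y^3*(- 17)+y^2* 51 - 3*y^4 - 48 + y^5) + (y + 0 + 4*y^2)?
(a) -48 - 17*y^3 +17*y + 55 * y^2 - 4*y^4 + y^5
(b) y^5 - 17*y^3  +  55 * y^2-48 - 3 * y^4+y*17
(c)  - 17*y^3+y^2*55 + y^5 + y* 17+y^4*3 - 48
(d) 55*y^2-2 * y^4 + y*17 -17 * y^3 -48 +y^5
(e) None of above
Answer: b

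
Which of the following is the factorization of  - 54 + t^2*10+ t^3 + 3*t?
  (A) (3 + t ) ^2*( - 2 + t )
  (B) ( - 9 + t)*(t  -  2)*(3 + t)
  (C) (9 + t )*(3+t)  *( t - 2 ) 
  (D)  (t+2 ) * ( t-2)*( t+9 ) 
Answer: C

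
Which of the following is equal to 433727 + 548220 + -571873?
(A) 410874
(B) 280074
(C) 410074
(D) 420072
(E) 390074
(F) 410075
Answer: C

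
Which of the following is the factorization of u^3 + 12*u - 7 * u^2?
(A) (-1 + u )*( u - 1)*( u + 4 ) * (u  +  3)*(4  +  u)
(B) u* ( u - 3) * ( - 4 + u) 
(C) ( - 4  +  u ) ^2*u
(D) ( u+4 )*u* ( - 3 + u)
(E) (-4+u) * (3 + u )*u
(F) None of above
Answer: B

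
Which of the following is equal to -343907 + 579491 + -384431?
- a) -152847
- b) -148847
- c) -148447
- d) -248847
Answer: b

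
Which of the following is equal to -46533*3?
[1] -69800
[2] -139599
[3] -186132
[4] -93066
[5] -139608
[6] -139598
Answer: 2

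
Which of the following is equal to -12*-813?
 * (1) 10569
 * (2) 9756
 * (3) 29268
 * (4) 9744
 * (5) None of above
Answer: 2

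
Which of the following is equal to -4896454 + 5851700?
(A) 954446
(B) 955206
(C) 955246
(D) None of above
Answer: C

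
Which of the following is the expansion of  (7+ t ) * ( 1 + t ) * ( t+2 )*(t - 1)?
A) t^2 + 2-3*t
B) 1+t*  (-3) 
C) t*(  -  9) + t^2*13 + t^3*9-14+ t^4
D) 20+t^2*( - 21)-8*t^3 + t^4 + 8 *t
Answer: C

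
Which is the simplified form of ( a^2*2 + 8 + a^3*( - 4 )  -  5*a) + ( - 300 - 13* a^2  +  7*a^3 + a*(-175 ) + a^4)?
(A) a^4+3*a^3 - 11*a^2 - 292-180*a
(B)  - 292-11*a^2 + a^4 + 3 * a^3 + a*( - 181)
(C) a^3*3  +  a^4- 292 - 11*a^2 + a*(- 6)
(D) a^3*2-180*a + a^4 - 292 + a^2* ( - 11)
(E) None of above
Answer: A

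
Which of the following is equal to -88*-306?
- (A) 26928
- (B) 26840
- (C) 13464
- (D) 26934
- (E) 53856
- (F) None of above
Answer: A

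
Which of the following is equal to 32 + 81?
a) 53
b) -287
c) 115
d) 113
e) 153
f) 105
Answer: d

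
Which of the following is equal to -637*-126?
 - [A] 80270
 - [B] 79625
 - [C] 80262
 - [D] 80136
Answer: C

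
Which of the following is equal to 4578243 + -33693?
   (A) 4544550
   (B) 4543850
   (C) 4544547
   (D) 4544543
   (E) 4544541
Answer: A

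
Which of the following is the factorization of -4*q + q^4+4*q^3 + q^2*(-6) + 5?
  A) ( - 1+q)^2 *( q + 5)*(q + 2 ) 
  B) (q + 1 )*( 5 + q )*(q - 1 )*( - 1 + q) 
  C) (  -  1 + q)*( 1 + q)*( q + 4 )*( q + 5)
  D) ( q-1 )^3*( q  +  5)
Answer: B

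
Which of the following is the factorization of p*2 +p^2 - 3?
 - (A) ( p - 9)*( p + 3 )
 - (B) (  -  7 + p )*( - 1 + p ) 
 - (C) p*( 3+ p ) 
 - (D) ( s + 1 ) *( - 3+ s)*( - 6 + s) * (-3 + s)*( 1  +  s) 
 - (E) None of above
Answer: E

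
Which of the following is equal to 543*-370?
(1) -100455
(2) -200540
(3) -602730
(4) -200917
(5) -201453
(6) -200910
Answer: 6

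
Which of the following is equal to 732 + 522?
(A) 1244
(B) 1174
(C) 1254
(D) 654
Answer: C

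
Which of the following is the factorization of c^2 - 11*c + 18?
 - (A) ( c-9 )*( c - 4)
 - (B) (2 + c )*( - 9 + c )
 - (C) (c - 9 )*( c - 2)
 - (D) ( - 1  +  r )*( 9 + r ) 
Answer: C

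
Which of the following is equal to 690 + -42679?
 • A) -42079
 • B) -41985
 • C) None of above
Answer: C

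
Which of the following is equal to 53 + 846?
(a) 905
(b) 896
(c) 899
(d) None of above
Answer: c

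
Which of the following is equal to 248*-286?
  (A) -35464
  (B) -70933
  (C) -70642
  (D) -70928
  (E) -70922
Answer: D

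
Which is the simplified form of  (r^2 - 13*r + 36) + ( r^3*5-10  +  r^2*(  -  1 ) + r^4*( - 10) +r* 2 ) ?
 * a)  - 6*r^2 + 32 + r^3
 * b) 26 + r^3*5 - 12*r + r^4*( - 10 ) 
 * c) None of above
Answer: c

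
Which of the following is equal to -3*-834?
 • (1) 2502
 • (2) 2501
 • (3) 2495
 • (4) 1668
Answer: 1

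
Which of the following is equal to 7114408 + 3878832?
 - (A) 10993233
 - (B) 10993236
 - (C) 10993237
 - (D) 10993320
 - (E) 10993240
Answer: E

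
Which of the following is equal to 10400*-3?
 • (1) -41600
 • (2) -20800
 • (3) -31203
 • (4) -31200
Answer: 4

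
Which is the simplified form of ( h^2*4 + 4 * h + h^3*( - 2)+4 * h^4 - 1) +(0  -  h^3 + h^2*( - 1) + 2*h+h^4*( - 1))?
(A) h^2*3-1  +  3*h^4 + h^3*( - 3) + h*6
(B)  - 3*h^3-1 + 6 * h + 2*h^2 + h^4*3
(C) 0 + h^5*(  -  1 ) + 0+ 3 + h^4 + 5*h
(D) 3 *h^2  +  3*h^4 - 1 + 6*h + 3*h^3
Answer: A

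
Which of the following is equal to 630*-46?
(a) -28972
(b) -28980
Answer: b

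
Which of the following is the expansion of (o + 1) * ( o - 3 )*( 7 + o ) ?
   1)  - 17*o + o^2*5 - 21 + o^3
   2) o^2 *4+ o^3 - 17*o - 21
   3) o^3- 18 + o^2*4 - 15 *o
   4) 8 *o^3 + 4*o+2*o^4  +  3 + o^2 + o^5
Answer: 1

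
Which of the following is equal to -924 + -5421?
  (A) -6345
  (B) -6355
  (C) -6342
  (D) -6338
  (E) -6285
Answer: A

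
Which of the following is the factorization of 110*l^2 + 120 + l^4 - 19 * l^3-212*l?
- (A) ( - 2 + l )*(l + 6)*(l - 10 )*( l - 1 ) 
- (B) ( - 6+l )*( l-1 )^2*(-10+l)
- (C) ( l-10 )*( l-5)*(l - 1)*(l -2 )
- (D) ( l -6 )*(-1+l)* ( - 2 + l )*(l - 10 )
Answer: D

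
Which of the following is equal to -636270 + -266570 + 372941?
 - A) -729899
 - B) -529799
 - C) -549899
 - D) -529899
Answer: D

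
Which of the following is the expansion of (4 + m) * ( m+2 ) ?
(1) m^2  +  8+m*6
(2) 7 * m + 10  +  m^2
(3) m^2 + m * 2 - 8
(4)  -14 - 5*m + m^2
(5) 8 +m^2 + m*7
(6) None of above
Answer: 1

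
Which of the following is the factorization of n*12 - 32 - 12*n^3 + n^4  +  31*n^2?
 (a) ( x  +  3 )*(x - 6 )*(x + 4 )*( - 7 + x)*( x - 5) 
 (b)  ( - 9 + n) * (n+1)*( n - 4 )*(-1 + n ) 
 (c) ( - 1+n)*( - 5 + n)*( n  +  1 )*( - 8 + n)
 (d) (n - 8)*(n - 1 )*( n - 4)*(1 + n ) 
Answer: d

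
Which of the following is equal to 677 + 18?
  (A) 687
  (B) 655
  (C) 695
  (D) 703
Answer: C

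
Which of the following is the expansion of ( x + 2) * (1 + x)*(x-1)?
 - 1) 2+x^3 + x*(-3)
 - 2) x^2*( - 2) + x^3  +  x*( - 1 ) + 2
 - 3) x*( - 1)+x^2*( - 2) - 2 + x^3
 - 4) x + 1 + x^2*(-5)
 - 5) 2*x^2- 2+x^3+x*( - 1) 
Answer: 5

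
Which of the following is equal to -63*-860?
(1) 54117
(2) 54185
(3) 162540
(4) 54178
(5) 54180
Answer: 5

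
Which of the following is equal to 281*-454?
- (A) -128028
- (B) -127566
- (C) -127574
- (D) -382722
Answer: C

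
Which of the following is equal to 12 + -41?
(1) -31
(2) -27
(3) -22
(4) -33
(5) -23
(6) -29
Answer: 6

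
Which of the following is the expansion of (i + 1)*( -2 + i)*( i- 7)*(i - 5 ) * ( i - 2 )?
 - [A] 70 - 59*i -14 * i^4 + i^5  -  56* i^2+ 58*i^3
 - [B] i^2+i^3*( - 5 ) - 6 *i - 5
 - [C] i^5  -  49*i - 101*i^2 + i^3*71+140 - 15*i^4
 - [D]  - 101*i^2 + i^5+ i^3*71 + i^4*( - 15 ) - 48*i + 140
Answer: D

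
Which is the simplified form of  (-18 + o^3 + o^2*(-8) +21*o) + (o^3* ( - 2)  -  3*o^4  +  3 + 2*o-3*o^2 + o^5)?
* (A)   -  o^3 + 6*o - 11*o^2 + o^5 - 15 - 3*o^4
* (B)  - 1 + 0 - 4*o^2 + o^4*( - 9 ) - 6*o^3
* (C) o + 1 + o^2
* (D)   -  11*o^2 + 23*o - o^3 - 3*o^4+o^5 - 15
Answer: D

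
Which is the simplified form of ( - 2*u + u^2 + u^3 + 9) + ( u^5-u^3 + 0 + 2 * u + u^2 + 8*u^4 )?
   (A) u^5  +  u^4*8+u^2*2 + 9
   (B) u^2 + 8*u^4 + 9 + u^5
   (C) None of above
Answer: A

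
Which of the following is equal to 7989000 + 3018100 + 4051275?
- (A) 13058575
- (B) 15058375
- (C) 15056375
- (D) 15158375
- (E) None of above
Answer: B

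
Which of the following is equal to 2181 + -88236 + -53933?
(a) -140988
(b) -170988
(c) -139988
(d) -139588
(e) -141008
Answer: c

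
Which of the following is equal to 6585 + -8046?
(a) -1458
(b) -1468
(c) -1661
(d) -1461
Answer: d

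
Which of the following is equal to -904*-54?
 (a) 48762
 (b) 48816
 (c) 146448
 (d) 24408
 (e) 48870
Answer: b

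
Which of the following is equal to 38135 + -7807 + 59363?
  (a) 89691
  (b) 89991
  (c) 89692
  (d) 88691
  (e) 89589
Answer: a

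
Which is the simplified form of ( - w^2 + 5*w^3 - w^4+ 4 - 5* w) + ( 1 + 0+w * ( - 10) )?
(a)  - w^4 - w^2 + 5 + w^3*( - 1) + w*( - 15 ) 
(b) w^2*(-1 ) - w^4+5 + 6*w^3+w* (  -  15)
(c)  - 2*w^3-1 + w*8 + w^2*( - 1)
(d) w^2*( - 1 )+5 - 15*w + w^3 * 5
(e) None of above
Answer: e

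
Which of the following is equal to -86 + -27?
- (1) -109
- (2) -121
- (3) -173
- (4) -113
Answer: 4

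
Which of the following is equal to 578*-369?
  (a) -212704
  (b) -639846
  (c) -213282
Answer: c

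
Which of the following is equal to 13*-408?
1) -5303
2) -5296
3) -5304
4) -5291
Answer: 3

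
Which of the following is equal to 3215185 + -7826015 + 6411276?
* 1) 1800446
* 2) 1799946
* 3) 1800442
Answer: 1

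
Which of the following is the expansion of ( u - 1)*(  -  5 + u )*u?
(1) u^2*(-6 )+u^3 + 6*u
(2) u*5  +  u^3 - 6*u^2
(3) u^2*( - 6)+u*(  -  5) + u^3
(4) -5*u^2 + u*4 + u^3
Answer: 2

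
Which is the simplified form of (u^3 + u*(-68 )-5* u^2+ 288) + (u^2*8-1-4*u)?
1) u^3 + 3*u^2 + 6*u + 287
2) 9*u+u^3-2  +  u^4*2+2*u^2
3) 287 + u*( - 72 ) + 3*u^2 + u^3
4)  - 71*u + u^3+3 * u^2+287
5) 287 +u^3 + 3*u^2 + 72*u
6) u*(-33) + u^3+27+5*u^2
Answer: 3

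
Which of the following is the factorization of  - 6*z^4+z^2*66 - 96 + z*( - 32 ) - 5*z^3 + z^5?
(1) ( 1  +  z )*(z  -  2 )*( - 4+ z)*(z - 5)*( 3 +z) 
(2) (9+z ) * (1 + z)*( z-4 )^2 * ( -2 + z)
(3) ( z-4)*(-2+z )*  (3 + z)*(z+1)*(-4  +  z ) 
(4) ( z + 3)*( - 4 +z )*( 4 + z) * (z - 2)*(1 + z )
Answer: 3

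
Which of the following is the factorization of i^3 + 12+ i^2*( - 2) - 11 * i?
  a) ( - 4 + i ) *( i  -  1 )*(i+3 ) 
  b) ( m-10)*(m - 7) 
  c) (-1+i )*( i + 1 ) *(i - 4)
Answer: a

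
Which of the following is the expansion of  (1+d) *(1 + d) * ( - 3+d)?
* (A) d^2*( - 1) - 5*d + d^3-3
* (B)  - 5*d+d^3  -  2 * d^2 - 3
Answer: A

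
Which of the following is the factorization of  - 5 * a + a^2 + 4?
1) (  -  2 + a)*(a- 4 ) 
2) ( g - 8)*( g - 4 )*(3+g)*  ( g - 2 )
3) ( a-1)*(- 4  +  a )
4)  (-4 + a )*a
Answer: 3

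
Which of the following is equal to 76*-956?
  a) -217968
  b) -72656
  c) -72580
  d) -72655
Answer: b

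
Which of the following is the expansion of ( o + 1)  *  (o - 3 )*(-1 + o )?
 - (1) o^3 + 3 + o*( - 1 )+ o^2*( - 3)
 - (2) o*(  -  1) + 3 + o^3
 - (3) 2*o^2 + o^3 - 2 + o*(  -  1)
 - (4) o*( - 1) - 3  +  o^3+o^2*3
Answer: 1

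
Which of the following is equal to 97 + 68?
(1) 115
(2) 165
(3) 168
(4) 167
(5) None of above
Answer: 2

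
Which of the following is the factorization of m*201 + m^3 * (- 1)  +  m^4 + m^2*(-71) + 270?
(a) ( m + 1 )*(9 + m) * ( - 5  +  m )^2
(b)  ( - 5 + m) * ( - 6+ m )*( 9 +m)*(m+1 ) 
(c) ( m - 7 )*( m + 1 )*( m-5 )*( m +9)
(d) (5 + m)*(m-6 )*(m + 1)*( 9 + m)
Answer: b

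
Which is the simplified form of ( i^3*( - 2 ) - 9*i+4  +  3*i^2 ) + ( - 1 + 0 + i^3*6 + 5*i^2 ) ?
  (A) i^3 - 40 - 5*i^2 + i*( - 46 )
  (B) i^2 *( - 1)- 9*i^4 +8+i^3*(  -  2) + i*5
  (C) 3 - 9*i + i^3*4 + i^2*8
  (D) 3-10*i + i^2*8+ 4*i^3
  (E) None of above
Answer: C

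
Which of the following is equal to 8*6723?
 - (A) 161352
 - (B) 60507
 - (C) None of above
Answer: C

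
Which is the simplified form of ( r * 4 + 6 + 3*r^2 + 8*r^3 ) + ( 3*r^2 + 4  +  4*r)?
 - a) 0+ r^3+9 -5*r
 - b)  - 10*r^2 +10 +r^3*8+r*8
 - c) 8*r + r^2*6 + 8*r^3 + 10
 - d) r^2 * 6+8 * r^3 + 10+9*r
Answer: c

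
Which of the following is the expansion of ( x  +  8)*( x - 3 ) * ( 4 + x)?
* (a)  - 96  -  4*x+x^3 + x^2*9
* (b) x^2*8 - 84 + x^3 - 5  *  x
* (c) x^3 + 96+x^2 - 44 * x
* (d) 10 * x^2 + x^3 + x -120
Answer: a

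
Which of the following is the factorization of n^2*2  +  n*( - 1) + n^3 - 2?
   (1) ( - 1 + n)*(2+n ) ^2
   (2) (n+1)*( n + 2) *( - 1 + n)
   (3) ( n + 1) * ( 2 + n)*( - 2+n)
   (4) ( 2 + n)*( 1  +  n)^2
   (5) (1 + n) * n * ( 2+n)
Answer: 2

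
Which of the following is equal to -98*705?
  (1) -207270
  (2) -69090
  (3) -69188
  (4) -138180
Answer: 2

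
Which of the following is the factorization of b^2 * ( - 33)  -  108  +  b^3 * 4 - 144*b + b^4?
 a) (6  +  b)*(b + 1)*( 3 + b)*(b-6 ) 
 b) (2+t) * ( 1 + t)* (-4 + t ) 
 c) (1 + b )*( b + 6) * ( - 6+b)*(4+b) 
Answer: a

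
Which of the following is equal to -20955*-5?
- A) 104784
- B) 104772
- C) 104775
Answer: C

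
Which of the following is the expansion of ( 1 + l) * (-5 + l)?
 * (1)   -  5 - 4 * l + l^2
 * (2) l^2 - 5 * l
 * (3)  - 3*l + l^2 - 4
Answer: 1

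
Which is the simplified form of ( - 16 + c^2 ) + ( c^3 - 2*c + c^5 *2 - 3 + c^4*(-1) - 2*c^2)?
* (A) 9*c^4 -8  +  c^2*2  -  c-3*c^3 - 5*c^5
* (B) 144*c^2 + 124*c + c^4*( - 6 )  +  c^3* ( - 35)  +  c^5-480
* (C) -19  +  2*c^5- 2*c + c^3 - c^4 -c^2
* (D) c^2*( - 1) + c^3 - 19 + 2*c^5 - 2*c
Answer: C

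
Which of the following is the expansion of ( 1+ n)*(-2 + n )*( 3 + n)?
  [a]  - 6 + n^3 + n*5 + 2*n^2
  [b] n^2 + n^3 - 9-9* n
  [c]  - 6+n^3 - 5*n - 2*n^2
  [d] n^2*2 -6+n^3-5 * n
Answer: d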